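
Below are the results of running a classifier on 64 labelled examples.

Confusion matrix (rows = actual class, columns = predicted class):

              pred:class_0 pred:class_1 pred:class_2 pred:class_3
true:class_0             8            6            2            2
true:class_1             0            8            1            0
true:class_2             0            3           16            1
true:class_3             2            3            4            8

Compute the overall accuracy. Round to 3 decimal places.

0.625

Accuracy = trace / total = (8+8+16+8=40) / 64 = 40/64 = 0.625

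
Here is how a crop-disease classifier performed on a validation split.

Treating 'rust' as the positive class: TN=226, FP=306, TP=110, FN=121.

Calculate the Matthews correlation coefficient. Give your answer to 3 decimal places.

-0.091

MCC = (TP·TN − FP·FN) / √((TP+FP)(TP+FN)(TN+FP)(TN+FN))
Numerator = 110·226 − 306·121 = -12166
Denominator = √(416·231·532·347) = √17739705984 = 133190.4876
MCC = -12166 / 133190.4876 = -0.091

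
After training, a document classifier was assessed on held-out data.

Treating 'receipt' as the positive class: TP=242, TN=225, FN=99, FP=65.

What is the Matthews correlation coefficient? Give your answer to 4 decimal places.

MCC = (TP·TN − FP·FN) / √((TP+FP)(TP+FN)(TN+FP)(TN+FN))
Numerator = 242·225 − 65·99 = 48015
Denominator = √(307·341·290·324) = √9836390520 = 99178.5789
MCC = 48015 / 99178.5789 = 0.4841

0.4841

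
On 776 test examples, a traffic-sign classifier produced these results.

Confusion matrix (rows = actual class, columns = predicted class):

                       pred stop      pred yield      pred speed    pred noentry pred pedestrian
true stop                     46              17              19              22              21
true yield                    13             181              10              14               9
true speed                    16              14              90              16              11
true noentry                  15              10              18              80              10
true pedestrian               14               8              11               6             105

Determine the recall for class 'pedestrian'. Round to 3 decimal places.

0.729

Take TP from the diagonal, FP from the rest of the 'pedestrian' prediction marginal, FN from the rest of the 'pedestrian' actual marginal.
recall = TP/(TP+FN).
pedestrian: TP=105, FN=14+8+11+6=39 → 105/144 = 0.7292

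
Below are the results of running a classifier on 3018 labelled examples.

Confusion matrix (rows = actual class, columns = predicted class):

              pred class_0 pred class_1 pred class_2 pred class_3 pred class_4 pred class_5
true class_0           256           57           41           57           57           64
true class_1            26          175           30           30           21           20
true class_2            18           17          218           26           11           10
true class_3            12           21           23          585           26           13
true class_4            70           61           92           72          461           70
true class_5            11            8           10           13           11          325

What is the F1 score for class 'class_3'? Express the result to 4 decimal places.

0.7997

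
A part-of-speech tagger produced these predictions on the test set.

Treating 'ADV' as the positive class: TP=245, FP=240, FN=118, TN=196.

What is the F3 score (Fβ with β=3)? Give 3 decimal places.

Fβ = (1+β²)·TP / ((1+β²)·TP + β²·FN + FP), with β²=9
= 10·245 / (10·245 + 9·118 + 240) = 0.653

0.653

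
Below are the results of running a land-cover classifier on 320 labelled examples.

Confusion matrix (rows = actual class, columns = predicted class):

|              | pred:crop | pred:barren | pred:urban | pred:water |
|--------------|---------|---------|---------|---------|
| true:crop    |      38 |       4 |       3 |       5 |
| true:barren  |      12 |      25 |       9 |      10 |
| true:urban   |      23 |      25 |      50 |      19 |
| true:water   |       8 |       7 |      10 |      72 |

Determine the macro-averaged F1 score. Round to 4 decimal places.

0.5615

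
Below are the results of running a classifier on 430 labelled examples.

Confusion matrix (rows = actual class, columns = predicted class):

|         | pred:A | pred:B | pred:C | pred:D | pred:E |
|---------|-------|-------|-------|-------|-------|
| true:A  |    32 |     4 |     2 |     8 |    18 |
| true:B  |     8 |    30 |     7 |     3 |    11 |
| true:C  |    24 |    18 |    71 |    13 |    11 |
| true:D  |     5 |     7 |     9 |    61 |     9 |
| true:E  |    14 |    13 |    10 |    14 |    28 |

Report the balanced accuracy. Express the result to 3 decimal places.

0.510

Balanced accuracy = mean of per-class recall.
  A: recall = 32/64 = 0.5000
  B: recall = 30/59 = 0.5085
  C: recall = 71/137 = 0.5182
  D: recall = 61/91 = 0.6703
  E: recall = 28/79 = 0.3544
Mean = (0.5000 + 0.5085 + 0.5182 + 0.6703 + 0.3544) / 5 = 0.510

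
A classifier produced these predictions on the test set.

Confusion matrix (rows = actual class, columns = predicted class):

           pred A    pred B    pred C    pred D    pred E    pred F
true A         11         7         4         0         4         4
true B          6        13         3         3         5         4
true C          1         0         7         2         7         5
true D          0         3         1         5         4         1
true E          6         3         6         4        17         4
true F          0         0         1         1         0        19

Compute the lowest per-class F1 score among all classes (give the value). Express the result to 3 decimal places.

Per-class F1 score (2·TP/(2·TP+FP+FN)):
  A: TP=11, FP=6+1+0+6+0=13, FN=7+4+0+4+4=19 → 22/54 = 0.4074
  B: TP=13, FP=7+0+3+3+0=13, FN=6+3+3+5+4=21 → 26/60 = 0.4333
  C: TP=7, FP=4+3+1+6+1=15, FN=1+0+2+7+5=15 → 14/44 = 0.3182
  D: TP=5, FP=0+3+2+4+1=10, FN=0+3+1+4+1=9 → 10/29 = 0.3448
  E: TP=17, FP=4+5+7+4+0=20, FN=6+3+6+4+4=23 → 34/77 = 0.4416
  F: TP=19, FP=4+4+5+1+4=18, FN=0+0+1+1+0=2 → 38/58 = 0.6552
Lowest is class 'C' with F1 score = 0.318.

0.318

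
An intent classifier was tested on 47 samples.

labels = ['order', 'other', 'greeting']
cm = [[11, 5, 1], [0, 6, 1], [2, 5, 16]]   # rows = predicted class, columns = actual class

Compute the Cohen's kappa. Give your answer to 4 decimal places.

Observed agreement pₒ = trace/N = 33/47 = 0.70213
Expected agreement pₑ = Σ (rowᵢ·colᵢ)/N² = (13·17 + 16·7 + 18·23)/47² = 0.33816
κ = (pₒ − pₑ)/(1 − pₑ) = (0.70213 − 0.33816)/(1 − 0.33816) = 0.5499

0.5499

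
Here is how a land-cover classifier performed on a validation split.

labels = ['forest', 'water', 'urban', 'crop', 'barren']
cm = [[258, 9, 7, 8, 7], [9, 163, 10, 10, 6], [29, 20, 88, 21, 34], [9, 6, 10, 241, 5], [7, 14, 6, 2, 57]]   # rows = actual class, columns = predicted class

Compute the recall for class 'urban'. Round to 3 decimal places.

Take TP from the diagonal, FP from the rest of the 'urban' prediction marginal, FN from the rest of the 'urban' actual marginal.
recall = TP/(TP+FN).
urban: TP=88, FN=29+20+21+34=104 → 88/192 = 0.4583

0.458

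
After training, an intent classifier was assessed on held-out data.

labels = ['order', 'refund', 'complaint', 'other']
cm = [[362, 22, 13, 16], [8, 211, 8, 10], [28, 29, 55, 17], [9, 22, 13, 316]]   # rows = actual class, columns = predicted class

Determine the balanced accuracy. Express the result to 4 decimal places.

0.7677

Balanced accuracy = mean of per-class recall.
  order: recall = 362/413 = 0.87651
  refund: recall = 211/237 = 0.89030
  complaint: recall = 55/129 = 0.42636
  other: recall = 316/360 = 0.87778
Mean = (0.87651 + 0.89030 + 0.42636 + 0.87778) / 4 = 0.7677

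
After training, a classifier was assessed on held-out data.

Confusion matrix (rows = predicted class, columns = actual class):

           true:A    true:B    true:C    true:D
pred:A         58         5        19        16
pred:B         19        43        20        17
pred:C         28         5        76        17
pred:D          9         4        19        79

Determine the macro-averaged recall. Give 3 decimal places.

Per-class recall (TP/(TP+FN)):
  A: TP=58, FN=19+28+9=56 → 58/114 = 0.5088
  B: TP=43, FN=5+5+4=14 → 43/57 = 0.7544
  C: TP=76, FN=19+20+19=58 → 76/134 = 0.5672
  D: TP=79, FN=16+17+17=50 → 79/129 = 0.6124
Macro-recall = mean = (0.5088 + 0.7544 + 0.5672 + 0.6124) / 4 = 0.611

0.611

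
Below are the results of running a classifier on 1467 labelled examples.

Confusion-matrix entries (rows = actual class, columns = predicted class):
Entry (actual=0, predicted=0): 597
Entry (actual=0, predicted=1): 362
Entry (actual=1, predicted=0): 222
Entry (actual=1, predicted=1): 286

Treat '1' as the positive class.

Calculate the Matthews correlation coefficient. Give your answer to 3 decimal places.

MCC = (TP·TN − FP·FN) / √((TP+FP)(TP+FN)(TN+FP)(TN+FN))
Numerator = 286·597 − 362·222 = 90378
Denominator = √(648·508·959·819) = √258548026464 = 508476.1808
MCC = 90378 / 508476.1808 = 0.178

0.178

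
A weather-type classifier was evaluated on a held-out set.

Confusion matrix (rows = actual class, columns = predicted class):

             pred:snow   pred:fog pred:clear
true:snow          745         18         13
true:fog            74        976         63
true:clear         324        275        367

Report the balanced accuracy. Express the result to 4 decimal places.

0.7390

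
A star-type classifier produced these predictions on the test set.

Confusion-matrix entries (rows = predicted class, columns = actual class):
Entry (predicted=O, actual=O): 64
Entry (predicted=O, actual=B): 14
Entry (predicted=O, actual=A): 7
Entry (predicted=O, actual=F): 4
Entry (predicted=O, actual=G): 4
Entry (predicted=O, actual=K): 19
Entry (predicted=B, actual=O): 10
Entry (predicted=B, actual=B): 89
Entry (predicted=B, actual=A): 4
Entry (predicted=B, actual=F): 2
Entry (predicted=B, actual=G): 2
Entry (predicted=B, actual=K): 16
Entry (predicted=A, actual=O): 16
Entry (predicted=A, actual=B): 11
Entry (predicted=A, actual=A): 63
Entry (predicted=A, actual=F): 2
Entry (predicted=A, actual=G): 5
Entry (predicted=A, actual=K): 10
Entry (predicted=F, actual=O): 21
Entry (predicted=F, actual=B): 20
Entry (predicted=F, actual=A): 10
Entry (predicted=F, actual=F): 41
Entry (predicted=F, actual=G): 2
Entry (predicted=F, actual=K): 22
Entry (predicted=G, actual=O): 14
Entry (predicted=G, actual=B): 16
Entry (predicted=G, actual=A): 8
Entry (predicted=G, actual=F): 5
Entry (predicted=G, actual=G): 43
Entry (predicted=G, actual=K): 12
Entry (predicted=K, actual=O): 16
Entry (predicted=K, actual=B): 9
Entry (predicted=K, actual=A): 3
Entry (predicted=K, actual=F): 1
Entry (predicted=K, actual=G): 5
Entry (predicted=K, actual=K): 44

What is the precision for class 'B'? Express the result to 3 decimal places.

0.724

One-vs-rest for 'B': TP = diagonal; FP = other classes predicted 'B'; FN = 'B' predicted as other.
precision = TP/(TP+FP).
B: TP=89, FP=10+4+2+2+16=34 → 89/123 = 0.7236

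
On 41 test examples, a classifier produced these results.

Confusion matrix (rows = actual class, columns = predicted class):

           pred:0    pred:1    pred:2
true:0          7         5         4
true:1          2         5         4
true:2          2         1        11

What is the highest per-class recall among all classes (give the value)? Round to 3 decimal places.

Per-class recall (TP/(TP+FN)):
  0: TP=7, FN=5+4=9 → 7/16 = 0.4375
  1: TP=5, FN=2+4=6 → 5/11 = 0.4545
  2: TP=11, FN=2+1=3 → 11/14 = 0.7857
Highest is class '2' with recall = 0.786.

0.786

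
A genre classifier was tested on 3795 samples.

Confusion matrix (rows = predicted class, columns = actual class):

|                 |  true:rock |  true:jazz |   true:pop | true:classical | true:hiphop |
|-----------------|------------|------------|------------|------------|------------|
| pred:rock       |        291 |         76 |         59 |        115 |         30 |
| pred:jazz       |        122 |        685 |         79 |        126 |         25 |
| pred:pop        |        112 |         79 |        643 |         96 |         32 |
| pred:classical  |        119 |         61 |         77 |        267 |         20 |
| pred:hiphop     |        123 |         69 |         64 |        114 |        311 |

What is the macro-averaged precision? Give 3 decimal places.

0.557

Per-class precision (TP/(TP+FP)):
  rock: TP=291, FP=76+59+115+30=280 → 291/571 = 0.5096
  jazz: TP=685, FP=122+79+126+25=352 → 685/1037 = 0.6606
  pop: TP=643, FP=112+79+96+32=319 → 643/962 = 0.6684
  classical: TP=267, FP=119+61+77+20=277 → 267/544 = 0.4908
  hiphop: TP=311, FP=123+69+64+114=370 → 311/681 = 0.4567
Macro-precision = mean = (0.5096 + 0.6606 + 0.6684 + 0.4908 + 0.4567) / 5 = 0.557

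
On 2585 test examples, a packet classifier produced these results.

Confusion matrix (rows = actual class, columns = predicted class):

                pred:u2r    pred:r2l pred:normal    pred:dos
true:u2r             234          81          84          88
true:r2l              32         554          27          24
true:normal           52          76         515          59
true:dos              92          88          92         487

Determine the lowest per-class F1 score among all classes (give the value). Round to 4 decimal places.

0.5217

Per-class F1 score (2·TP/(2·TP+FP+FN)):
  u2r: TP=234, FP=32+52+92=176, FN=81+84+88=253 → 468/897 = 0.52174
  r2l: TP=554, FP=81+76+88=245, FN=32+27+24=83 → 1108/1436 = 0.77159
  normal: TP=515, FP=84+27+92=203, FN=52+76+59=187 → 1030/1420 = 0.72535
  dos: TP=487, FP=88+24+59=171, FN=92+88+92=272 → 974/1417 = 0.68737
Lowest is class 'u2r' with F1 score = 0.5217.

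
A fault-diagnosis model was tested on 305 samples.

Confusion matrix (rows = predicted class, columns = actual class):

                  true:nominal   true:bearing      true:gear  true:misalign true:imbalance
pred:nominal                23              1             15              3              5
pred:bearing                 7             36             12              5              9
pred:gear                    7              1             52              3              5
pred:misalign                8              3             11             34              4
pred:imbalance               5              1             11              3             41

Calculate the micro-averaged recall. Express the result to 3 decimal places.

0.610

Micro-averaging pools counts across classes: ΣTP=186, ΣFP=119, ΣFN=119.
Micro-recall = TP/(TP+FN) on pooled counts = 0.610 (equals overall accuracy in single-label multiclass).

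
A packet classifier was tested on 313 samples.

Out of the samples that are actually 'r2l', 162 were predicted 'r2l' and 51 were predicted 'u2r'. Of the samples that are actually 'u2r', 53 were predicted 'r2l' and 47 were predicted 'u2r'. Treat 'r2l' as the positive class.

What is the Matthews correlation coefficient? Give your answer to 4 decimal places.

MCC = (TP·TN − FP·FN) / √((TP+FP)(TP+FN)(TN+FP)(TN+FN))
Numerator = 162·47 − 53·51 = 4911
Denominator = √(215·213·100·98) = √448791000 = 21184.6879
MCC = 4911 / 21184.6879 = 0.2318

0.2318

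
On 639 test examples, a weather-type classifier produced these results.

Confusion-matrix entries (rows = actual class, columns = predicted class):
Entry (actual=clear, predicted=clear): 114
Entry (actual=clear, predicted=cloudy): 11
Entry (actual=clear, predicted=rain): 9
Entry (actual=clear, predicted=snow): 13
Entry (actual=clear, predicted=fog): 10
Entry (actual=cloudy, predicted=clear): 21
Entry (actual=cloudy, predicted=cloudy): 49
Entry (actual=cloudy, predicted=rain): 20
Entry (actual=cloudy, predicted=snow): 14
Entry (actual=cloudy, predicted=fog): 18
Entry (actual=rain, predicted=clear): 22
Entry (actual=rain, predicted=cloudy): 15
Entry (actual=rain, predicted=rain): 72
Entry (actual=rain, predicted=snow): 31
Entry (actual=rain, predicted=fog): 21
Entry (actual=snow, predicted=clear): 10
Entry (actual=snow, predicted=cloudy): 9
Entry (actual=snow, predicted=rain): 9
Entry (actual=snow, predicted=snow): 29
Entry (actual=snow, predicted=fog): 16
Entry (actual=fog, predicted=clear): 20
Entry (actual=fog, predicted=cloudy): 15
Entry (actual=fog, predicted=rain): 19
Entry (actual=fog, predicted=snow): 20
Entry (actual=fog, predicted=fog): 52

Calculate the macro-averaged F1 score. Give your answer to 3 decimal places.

0.471

Per-class F1 score (2·TP/(2·TP+FP+FN)):
  clear: TP=114, FP=21+22+10+20=73, FN=11+9+13+10=43 → 228/344 = 0.6628
  cloudy: TP=49, FP=11+15+9+15=50, FN=21+20+14+18=73 → 98/221 = 0.4434
  rain: TP=72, FP=9+20+9+19=57, FN=22+15+31+21=89 → 144/290 = 0.4966
  snow: TP=29, FP=13+14+31+20=78, FN=10+9+9+16=44 → 58/180 = 0.3222
  fog: TP=52, FP=10+18+21+16=65, FN=20+15+19+20=74 → 104/243 = 0.4280
Macro-F1 score = mean = (0.6628 + 0.4434 + 0.4966 + 0.3222 + 0.4280) / 5 = 0.471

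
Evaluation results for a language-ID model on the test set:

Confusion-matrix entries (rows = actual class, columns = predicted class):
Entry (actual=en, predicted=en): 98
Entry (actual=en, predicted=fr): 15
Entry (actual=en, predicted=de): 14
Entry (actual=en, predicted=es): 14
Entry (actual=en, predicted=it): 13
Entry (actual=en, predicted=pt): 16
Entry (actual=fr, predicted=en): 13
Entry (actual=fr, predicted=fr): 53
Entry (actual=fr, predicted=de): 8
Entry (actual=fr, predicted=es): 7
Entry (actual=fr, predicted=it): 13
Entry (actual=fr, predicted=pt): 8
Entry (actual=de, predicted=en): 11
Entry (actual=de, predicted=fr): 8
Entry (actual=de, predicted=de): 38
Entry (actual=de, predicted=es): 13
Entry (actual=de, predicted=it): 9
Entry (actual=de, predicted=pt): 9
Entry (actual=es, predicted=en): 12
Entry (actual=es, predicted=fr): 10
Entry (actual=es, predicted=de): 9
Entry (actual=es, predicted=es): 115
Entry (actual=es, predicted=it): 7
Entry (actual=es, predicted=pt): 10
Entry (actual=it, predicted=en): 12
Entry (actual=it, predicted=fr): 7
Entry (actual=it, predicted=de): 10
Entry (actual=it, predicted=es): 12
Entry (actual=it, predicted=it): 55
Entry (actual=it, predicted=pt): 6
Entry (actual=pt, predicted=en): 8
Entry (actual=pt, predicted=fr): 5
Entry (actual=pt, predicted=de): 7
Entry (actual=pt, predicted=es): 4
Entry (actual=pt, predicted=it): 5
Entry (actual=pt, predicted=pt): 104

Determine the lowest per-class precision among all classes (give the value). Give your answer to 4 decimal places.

Per-class precision (TP/(TP+FP)):
  en: TP=98, FP=13+11+12+12+8=56 → 98/154 = 0.63636
  fr: TP=53, FP=15+8+10+7+5=45 → 53/98 = 0.54082
  de: TP=38, FP=14+8+9+10+7=48 → 38/86 = 0.44186
  es: TP=115, FP=14+7+13+12+4=50 → 115/165 = 0.69697
  it: TP=55, FP=13+13+9+7+5=47 → 55/102 = 0.53922
  pt: TP=104, FP=16+8+9+10+6=49 → 104/153 = 0.67974
Lowest is class 'de' with precision = 0.4419.

0.4419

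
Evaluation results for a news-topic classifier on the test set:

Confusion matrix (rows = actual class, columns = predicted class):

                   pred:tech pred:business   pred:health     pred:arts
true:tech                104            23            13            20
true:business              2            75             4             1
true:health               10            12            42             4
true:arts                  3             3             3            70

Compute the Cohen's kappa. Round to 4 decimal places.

Observed agreement pₒ = trace/N = 291/389 = 0.74807
Expected agreement pₑ = Σ (rowᵢ·colᵢ)/N² = (160·119 + 82·113 + 68·62 + 79·95)/389² = 0.26452
κ = (pₒ − pₑ)/(1 − pₑ) = (0.74807 − 0.26452)/(1 − 0.26452) = 0.6575

0.6575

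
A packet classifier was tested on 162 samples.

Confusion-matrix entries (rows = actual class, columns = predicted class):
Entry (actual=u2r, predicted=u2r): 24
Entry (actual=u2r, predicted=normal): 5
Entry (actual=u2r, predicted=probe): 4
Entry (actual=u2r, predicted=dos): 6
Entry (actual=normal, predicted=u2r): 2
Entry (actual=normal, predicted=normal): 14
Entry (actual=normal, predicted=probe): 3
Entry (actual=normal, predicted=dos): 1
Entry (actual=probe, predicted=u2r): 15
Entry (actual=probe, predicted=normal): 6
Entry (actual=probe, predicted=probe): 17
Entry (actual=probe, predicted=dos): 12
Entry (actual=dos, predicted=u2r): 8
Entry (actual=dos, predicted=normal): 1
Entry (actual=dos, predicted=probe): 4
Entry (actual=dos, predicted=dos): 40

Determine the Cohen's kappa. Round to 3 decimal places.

0.437

Observed agreement pₒ = trace/N = 95/162 = 0.5864
Expected agreement pₑ = Σ (rowᵢ·colᵢ)/N² = (39·49 + 20·26 + 50·28 + 53·59)/162² = 0.2651
κ = (pₒ − pₑ)/(1 − pₑ) = (0.5864 − 0.2651)/(1 − 0.2651) = 0.437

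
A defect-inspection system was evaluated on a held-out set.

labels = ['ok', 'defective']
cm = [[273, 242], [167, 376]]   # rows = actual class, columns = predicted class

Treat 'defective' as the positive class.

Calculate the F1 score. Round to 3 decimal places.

Precision = TP/(TP+FP) = 376/618 = 0.6084
Recall = TP/(TP+FN) = 376/543 = 0.6924
F1 = 2·TP/(2·TP+FP+FN) = 752/1161 = 0.648

0.648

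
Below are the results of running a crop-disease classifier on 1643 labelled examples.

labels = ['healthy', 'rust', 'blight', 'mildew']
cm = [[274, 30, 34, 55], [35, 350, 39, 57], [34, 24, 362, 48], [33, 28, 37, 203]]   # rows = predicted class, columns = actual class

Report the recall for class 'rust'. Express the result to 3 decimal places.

0.810

One-vs-rest for 'rust': TP = diagonal; FP = other classes predicted 'rust'; FN = 'rust' predicted as other.
recall = TP/(TP+FN).
rust: TP=350, FN=30+24+28=82 → 350/432 = 0.8102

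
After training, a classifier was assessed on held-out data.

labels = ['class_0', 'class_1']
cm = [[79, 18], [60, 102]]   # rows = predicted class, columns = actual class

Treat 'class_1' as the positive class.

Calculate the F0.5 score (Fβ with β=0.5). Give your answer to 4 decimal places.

0.6641

Fβ = (1+β²)·TP / ((1+β²)·TP + β²·FN + FP), with β²=1/4
= 1.25·102 / (1.25·102 + 0.25·18 + 60) = 0.6641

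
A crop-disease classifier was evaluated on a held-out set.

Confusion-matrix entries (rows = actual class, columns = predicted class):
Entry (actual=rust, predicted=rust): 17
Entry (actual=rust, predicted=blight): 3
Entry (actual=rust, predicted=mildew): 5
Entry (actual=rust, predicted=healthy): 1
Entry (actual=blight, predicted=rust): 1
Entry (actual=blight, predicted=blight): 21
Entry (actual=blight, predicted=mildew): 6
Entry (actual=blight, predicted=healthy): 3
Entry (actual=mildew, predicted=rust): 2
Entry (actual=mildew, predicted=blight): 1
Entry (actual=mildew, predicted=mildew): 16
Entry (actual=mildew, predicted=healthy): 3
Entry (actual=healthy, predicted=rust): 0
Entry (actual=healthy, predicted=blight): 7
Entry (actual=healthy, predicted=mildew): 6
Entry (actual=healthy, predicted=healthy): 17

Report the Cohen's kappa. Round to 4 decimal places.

0.5358

Observed agreement pₒ = trace/N = 71/109 = 0.65138
Expected agreement pₑ = Σ (rowᵢ·colᵢ)/N² = (26·20 + 31·32 + 22·33 + 30·24)/109² = 0.24897
κ = (pₒ − pₑ)/(1 − pₑ) = (0.65138 − 0.24897)/(1 − 0.24897) = 0.5358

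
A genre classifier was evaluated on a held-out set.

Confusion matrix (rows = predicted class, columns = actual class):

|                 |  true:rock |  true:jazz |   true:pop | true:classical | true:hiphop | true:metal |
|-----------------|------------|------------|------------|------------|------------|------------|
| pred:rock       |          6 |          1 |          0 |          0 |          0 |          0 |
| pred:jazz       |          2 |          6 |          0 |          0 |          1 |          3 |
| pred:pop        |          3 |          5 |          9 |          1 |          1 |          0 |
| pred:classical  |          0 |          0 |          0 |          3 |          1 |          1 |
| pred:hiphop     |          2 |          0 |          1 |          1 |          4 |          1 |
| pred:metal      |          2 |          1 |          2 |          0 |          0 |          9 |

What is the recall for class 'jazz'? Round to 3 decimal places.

0.462

recall = TP/(TP+FN).
jazz: TP=6, FN=1+5+0+0+1=7 → 6/13 = 0.4615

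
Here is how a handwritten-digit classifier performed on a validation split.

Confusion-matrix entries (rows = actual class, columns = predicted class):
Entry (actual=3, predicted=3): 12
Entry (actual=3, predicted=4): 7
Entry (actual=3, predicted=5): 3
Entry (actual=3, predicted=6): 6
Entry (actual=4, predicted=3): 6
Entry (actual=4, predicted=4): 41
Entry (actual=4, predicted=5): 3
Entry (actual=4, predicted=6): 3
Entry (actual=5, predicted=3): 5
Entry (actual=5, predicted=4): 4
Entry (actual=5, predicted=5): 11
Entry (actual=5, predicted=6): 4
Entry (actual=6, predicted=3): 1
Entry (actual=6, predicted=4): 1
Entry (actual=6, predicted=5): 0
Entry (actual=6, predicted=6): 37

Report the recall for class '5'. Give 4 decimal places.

Treat '5' as positive and all other classes as negative.
recall = TP/(TP+FN).
5: TP=11, FN=5+4+4=13 → 11/24 = 0.45833

0.4583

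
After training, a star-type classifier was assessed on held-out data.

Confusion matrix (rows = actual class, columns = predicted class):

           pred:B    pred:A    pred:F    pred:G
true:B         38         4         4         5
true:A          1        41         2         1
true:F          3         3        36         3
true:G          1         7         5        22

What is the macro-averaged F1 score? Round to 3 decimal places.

Per-class F1 score (2·TP/(2·TP+FP+FN)):
  B: TP=38, FP=1+3+1=5, FN=4+4+5=13 → 76/94 = 0.8085
  A: TP=41, FP=4+3+7=14, FN=1+2+1=4 → 82/100 = 0.8200
  F: TP=36, FP=4+2+5=11, FN=3+3+3=9 → 72/92 = 0.7826
  G: TP=22, FP=5+1+3=9, FN=1+7+5=13 → 44/66 = 0.6667
Macro-F1 score = mean = (0.8085 + 0.8200 + 0.7826 + 0.6667) / 4 = 0.769

0.769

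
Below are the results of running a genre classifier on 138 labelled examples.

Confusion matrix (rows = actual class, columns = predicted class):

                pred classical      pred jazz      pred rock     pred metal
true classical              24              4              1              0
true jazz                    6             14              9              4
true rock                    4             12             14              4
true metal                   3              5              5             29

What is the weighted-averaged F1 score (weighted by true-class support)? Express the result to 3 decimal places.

Per-class F1 score (2·TP/(2·TP+FP+FN)):
  classical: TP=24, FP=6+4+3=13, FN=4+1+0=5 → 48/66 = 0.7273
  jazz: TP=14, FP=4+12+5=21, FN=6+9+4=19 → 28/68 = 0.4118
  rock: TP=14, FP=1+9+5=15, FN=4+12+4=20 → 28/63 = 0.4444
  metal: TP=29, FP=0+4+4=8, FN=3+5+5=13 → 58/79 = 0.7342
Weighted-F1 score = Σ (supportᵢ/N)·F1 scoreᵢ with N=138: (29/138)·0.7273 + (33/138)·0.4118 + (34/138)·0.4444 + (42/138)·0.7342 = 0.584

0.584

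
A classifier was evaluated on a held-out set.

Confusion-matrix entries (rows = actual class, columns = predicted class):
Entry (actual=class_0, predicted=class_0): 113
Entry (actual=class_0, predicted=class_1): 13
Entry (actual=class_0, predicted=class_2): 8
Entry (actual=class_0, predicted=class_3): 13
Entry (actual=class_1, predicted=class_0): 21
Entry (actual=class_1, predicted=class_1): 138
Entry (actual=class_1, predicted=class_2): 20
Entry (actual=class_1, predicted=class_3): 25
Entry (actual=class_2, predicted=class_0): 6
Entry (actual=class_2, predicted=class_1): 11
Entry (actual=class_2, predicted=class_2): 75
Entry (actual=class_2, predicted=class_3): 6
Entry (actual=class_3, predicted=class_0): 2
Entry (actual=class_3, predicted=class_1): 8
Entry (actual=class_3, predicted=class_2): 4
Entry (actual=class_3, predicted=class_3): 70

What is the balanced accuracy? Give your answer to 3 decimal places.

0.761

Balanced accuracy = mean of per-class recall.
  class_0: recall = 113/147 = 0.7687
  class_1: recall = 138/204 = 0.6765
  class_2: recall = 75/98 = 0.7653
  class_3: recall = 70/84 = 0.8333
Mean = (0.7687 + 0.6765 + 0.7653 + 0.8333) / 4 = 0.761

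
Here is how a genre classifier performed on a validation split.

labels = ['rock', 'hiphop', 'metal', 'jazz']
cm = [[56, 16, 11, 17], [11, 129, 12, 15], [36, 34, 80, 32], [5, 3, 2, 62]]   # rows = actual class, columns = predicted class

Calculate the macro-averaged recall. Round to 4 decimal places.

Per-class recall (TP/(TP+FN)):
  rock: TP=56, FN=16+11+17=44 → 56/100 = 0.56000
  hiphop: TP=129, FN=11+12+15=38 → 129/167 = 0.77246
  metal: TP=80, FN=36+34+32=102 → 80/182 = 0.43956
  jazz: TP=62, FN=5+3+2=10 → 62/72 = 0.86111
Macro-recall = mean = (0.56000 + 0.77246 + 0.43956 + 0.86111) / 4 = 0.6583

0.6583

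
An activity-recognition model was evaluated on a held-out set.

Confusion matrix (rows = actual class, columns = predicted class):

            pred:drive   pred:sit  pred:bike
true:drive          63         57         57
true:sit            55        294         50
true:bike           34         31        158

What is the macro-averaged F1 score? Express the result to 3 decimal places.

0.594

Per-class F1 score (2·TP/(2·TP+FP+FN)):
  drive: TP=63, FP=55+34=89, FN=57+57=114 → 126/329 = 0.3830
  sit: TP=294, FP=57+31=88, FN=55+50=105 → 588/781 = 0.7529
  bike: TP=158, FP=57+50=107, FN=34+31=65 → 316/488 = 0.6475
Macro-F1 score = mean = (0.3830 + 0.7529 + 0.6475) / 3 = 0.594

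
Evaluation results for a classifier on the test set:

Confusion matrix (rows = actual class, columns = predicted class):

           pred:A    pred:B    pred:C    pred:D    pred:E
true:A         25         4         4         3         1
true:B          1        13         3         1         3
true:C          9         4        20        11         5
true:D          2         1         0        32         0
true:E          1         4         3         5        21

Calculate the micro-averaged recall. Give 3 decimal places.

Micro-averaging pools counts across classes: ΣTP=111, ΣFP=65, ΣFN=65.
Micro-recall = TP/(TP+FN) on pooled counts = 0.631 (equals overall accuracy in single-label multiclass).

0.631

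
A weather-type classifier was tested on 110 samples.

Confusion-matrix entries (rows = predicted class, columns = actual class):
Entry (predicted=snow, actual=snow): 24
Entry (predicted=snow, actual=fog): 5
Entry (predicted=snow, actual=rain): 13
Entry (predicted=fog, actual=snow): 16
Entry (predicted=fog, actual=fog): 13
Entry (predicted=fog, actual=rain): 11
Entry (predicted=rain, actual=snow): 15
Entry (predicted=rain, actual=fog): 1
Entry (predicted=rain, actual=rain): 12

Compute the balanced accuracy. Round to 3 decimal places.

Balanced accuracy = mean of per-class recall.
  snow: recall = 24/55 = 0.4364
  fog: recall = 13/19 = 0.6842
  rain: recall = 12/36 = 0.3333
Mean = (0.4364 + 0.6842 + 0.3333) / 3 = 0.485

0.485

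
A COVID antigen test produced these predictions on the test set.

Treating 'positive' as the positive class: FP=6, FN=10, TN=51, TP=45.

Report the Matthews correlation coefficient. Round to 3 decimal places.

MCC = (TP·TN − FP·FN) / √((TP+FP)(TP+FN)(TN+FP)(TN+FN))
Numerator = 45·51 − 6·10 = 2235
Denominator = √(51·55·57·61) = √9752985 = 3122.9769
MCC = 2235 / 3122.9769 = 0.716

0.716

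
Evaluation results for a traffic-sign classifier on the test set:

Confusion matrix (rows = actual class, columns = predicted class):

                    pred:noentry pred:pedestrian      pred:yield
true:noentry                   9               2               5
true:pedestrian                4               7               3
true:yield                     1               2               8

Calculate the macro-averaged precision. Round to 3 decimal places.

Per-class precision (TP/(TP+FP)):
  noentry: TP=9, FP=4+1=5 → 9/14 = 0.6429
  pedestrian: TP=7, FP=2+2=4 → 7/11 = 0.6364
  yield: TP=8, FP=5+3=8 → 8/16 = 0.5000
Macro-precision = mean = (0.6429 + 0.6364 + 0.5000) / 3 = 0.593

0.593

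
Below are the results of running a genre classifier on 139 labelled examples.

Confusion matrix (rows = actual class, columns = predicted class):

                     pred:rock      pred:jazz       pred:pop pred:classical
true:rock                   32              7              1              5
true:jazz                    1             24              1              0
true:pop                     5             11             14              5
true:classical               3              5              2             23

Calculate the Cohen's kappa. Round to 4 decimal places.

Observed agreement pₒ = trace/N = 93/139 = 0.66906
Expected agreement pₑ = Σ (rowᵢ·colᵢ)/N² = (45·41 + 26·47 + 35·18 + 33·33)/139² = 0.24771
κ = (pₒ − pₑ)/(1 − pₑ) = (0.66906 − 0.24771)/(1 − 0.24771) = 0.5601

0.5601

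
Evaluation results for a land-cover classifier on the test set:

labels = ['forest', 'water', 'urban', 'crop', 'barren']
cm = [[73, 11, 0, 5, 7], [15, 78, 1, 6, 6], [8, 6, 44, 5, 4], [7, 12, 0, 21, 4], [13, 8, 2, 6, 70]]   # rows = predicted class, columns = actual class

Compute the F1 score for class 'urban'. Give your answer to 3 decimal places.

0.772

F1 score = 2·TP/(2·TP+FP+FN).
urban: TP=44, FP=8+6+5+4=23, FN=0+1+0+2=3 → 88/114 = 0.7719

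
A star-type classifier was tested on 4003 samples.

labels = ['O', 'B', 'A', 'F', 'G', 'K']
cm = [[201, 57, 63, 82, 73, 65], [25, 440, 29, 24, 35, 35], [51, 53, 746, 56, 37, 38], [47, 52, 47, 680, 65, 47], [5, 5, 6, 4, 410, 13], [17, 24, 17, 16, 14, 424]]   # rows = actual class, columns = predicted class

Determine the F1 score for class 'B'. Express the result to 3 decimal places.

0.722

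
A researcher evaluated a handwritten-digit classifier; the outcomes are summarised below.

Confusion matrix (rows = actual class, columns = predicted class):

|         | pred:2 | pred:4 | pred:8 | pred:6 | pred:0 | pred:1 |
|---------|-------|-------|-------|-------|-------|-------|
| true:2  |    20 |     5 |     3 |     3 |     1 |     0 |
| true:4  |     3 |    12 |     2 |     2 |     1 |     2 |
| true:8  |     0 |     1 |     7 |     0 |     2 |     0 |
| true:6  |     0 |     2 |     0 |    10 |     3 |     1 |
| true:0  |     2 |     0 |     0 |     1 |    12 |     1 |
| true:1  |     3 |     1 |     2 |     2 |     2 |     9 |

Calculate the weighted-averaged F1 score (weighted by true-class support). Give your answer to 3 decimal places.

Per-class F1 score (2·TP/(2·TP+FP+FN)):
  2: TP=20, FP=3+0+0+2+3=8, FN=5+3+3+1+0=12 → 40/60 = 0.6667
  4: TP=12, FP=5+1+2+0+1=9, FN=3+2+2+1+2=10 → 24/43 = 0.5581
  8: TP=7, FP=3+2+0+0+2=7, FN=0+1+0+2+0=3 → 14/24 = 0.5833
  6: TP=10, FP=3+2+0+1+2=8, FN=0+2+0+3+1=6 → 20/34 = 0.5882
  0: TP=12, FP=1+1+2+3+2=9, FN=2+0+0+1+1=4 → 24/37 = 0.6486
  1: TP=9, FP=0+2+0+1+1=4, FN=3+1+2+2+2=10 → 18/32 = 0.5625
Weighted-F1 score = Σ (supportᵢ/N)·F1 scoreᵢ with N=115: (32/115)·0.6667 + (22/115)·0.5581 + (10/115)·0.5833 + (16/115)·0.5882 + (16/115)·0.6486 + (19/115)·0.5625 = 0.608

0.608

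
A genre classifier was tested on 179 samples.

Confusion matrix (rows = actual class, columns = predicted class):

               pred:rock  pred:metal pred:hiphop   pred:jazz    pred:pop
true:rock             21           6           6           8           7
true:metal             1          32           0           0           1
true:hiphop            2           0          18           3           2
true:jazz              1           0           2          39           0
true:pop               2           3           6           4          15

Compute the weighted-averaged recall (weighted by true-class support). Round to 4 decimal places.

0.6983

Per-class recall (TP/(TP+FN)):
  rock: TP=21, FN=6+6+8+7=27 → 21/48 = 0.43750
  metal: TP=32, FN=1+0+0+1=2 → 32/34 = 0.94118
  hiphop: TP=18, FN=2+0+3+2=7 → 18/25 = 0.72000
  jazz: TP=39, FN=1+0+2+0=3 → 39/42 = 0.92857
  pop: TP=15, FN=2+3+6+4=15 → 15/30 = 0.50000
Weighted-recall = Σ (supportᵢ/N)·recallᵢ with N=179: (48/179)·0.43750 + (34/179)·0.94118 + (25/179)·0.72000 + (42/179)·0.92857 + (30/179)·0.50000 = 0.6983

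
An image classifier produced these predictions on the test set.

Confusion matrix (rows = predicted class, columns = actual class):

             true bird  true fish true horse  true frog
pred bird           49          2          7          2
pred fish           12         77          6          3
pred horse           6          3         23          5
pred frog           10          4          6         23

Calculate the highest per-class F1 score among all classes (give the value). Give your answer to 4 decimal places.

0.8370

Per-class F1 score (2·TP/(2·TP+FP+FN)):
  bird: TP=49, FP=2+7+2=11, FN=12+6+10=28 → 98/137 = 0.71533
  fish: TP=77, FP=12+6+3=21, FN=2+3+4=9 → 154/184 = 0.83696
  horse: TP=23, FP=6+3+5=14, FN=7+6+6=19 → 46/79 = 0.58228
  frog: TP=23, FP=10+4+6=20, FN=2+3+5=10 → 46/76 = 0.60526
Highest is class 'fish' with F1 score = 0.8370.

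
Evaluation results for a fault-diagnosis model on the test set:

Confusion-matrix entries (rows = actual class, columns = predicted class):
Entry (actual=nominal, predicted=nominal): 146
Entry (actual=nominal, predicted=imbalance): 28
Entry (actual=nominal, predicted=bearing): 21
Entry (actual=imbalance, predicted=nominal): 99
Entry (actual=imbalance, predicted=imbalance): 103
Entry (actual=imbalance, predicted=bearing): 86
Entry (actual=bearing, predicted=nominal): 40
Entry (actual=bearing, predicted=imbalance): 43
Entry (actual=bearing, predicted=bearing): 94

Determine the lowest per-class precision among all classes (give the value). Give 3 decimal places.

Per-class precision (TP/(TP+FP)):
  nominal: TP=146, FP=99+40=139 → 146/285 = 0.5123
  imbalance: TP=103, FP=28+43=71 → 103/174 = 0.5920
  bearing: TP=94, FP=21+86=107 → 94/201 = 0.4677
Lowest is class 'bearing' with precision = 0.468.

0.468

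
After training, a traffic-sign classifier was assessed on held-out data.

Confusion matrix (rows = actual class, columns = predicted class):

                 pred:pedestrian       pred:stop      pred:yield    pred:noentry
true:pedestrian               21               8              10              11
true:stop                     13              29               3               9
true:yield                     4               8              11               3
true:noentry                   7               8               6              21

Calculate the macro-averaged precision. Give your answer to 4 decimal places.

Per-class precision (TP/(TP+FP)):
  pedestrian: TP=21, FP=13+4+7=24 → 21/45 = 0.46667
  stop: TP=29, FP=8+8+8=24 → 29/53 = 0.54717
  yield: TP=11, FP=10+3+6=19 → 11/30 = 0.36667
  noentry: TP=21, FP=11+9+3=23 → 21/44 = 0.47727
Macro-precision = mean = (0.46667 + 0.54717 + 0.36667 + 0.47727) / 4 = 0.4644

0.4644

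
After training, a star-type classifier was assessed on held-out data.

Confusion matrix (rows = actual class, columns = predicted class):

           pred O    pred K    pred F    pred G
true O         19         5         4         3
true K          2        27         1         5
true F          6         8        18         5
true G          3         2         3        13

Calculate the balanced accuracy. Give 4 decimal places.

0.6225

Balanced accuracy = mean of per-class recall.
  O: recall = 19/31 = 0.61290
  K: recall = 27/35 = 0.77143
  F: recall = 18/37 = 0.48649
  G: recall = 13/21 = 0.61905
Mean = (0.61290 + 0.77143 + 0.48649 + 0.61905) / 4 = 0.6225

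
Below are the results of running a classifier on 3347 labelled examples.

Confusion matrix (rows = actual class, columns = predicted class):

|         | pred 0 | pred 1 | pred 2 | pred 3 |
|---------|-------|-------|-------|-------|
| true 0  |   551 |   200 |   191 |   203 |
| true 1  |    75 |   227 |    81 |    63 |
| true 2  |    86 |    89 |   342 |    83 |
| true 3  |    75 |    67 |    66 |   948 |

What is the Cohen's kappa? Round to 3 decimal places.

Observed agreement pₒ = trace/N = 2068/3347 = 0.6179
Expected agreement pₑ = Σ (rowᵢ·colᵢ)/N² = (1145·787 + 446·583 + 600·680 + 1156·1297)/3347² = 0.2739
κ = (pₒ − pₑ)/(1 − pₑ) = (0.6179 − 0.2739)/(1 − 0.2739) = 0.474

0.474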